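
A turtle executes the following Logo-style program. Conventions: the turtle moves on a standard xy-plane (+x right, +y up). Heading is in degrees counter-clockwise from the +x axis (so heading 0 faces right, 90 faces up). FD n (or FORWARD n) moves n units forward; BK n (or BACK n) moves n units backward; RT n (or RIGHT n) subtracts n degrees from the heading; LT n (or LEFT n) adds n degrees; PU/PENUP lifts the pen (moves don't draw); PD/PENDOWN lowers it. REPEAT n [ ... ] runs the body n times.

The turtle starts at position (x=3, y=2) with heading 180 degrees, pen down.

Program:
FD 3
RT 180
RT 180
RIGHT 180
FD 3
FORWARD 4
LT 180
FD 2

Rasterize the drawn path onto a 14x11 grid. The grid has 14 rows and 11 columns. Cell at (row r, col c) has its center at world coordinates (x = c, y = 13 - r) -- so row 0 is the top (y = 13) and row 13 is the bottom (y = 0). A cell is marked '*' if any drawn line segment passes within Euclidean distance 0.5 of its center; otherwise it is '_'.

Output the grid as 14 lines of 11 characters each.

Segment 0: (3,2) -> (0,2)
Segment 1: (0,2) -> (3,2)
Segment 2: (3,2) -> (7,2)
Segment 3: (7,2) -> (5,2)

Answer: ___________
___________
___________
___________
___________
___________
___________
___________
___________
___________
___________
********___
___________
___________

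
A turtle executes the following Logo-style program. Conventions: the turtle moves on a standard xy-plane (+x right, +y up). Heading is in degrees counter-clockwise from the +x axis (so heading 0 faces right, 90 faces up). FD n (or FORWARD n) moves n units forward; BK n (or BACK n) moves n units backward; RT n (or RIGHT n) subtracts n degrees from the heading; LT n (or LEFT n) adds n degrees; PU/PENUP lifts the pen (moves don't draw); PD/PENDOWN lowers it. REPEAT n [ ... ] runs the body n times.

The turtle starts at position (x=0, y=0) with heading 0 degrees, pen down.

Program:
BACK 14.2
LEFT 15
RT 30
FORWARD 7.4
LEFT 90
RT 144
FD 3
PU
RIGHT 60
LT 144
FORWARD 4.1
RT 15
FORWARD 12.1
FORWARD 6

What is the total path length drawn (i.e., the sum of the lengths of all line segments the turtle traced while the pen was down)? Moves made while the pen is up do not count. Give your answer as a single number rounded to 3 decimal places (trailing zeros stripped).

Executing turtle program step by step:
Start: pos=(0,0), heading=0, pen down
BK 14.2: (0,0) -> (-14.2,0) [heading=0, draw]
LT 15: heading 0 -> 15
RT 30: heading 15 -> 345
FD 7.4: (-14.2,0) -> (-7.052,-1.915) [heading=345, draw]
LT 90: heading 345 -> 75
RT 144: heading 75 -> 291
FD 3: (-7.052,-1.915) -> (-5.977,-4.716) [heading=291, draw]
PU: pen up
RT 60: heading 291 -> 231
LT 144: heading 231 -> 15
FD 4.1: (-5.977,-4.716) -> (-2.017,-3.655) [heading=15, move]
RT 15: heading 15 -> 0
FD 12.1: (-2.017,-3.655) -> (10.083,-3.655) [heading=0, move]
FD 6: (10.083,-3.655) -> (16.083,-3.655) [heading=0, move]
Final: pos=(16.083,-3.655), heading=0, 3 segment(s) drawn

Segment lengths:
  seg 1: (0,0) -> (-14.2,0), length = 14.2
  seg 2: (-14.2,0) -> (-7.052,-1.915), length = 7.4
  seg 3: (-7.052,-1.915) -> (-5.977,-4.716), length = 3
Total = 24.6

Answer: 24.6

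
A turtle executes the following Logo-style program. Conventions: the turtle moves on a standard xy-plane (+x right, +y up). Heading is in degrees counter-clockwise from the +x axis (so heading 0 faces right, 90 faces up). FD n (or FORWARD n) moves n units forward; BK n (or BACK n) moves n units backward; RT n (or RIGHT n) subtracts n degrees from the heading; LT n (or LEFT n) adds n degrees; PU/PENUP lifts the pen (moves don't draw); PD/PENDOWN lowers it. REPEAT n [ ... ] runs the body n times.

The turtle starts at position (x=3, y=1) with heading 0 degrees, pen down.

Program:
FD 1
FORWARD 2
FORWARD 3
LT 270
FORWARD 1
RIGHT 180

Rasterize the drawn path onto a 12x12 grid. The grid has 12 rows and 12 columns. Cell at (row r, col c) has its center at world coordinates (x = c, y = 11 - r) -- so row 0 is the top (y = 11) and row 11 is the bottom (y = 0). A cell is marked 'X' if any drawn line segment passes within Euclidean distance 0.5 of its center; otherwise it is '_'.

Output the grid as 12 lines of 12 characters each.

Answer: ____________
____________
____________
____________
____________
____________
____________
____________
____________
____________
___XXXXXXX__
_________X__

Derivation:
Segment 0: (3,1) -> (4,1)
Segment 1: (4,1) -> (6,1)
Segment 2: (6,1) -> (9,1)
Segment 3: (9,1) -> (9,0)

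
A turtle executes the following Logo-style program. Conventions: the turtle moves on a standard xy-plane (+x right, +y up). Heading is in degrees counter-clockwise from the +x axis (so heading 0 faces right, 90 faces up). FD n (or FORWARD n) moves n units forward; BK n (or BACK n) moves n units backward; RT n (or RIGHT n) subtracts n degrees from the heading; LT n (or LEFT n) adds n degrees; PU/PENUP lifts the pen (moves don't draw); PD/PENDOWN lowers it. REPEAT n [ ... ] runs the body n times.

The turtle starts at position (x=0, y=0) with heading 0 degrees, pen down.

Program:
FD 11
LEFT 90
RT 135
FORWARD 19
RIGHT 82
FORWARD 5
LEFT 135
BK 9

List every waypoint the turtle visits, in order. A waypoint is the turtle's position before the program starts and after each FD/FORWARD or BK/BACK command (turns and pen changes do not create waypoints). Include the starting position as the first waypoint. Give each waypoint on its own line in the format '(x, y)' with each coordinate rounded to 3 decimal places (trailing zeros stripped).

Answer: (0, 0)
(11, 0)
(24.435, -13.435)
(21.426, -17.428)
(12.514, -18.681)

Derivation:
Executing turtle program step by step:
Start: pos=(0,0), heading=0, pen down
FD 11: (0,0) -> (11,0) [heading=0, draw]
LT 90: heading 0 -> 90
RT 135: heading 90 -> 315
FD 19: (11,0) -> (24.435,-13.435) [heading=315, draw]
RT 82: heading 315 -> 233
FD 5: (24.435,-13.435) -> (21.426,-17.428) [heading=233, draw]
LT 135: heading 233 -> 8
BK 9: (21.426,-17.428) -> (12.514,-18.681) [heading=8, draw]
Final: pos=(12.514,-18.681), heading=8, 4 segment(s) drawn
Waypoints (5 total):
(0, 0)
(11, 0)
(24.435, -13.435)
(21.426, -17.428)
(12.514, -18.681)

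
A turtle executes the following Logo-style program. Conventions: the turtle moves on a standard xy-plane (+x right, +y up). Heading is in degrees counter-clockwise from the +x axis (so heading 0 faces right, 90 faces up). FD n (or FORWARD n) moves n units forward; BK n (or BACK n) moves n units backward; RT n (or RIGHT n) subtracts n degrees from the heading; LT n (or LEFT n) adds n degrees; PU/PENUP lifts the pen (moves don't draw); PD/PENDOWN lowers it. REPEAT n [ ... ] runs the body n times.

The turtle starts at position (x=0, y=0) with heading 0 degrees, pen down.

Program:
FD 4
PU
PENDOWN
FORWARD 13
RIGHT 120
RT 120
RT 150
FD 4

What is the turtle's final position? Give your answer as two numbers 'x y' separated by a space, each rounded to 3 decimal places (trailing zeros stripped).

Executing turtle program step by step:
Start: pos=(0,0), heading=0, pen down
FD 4: (0,0) -> (4,0) [heading=0, draw]
PU: pen up
PD: pen down
FD 13: (4,0) -> (17,0) [heading=0, draw]
RT 120: heading 0 -> 240
RT 120: heading 240 -> 120
RT 150: heading 120 -> 330
FD 4: (17,0) -> (20.464,-2) [heading=330, draw]
Final: pos=(20.464,-2), heading=330, 3 segment(s) drawn

Answer: 20.464 -2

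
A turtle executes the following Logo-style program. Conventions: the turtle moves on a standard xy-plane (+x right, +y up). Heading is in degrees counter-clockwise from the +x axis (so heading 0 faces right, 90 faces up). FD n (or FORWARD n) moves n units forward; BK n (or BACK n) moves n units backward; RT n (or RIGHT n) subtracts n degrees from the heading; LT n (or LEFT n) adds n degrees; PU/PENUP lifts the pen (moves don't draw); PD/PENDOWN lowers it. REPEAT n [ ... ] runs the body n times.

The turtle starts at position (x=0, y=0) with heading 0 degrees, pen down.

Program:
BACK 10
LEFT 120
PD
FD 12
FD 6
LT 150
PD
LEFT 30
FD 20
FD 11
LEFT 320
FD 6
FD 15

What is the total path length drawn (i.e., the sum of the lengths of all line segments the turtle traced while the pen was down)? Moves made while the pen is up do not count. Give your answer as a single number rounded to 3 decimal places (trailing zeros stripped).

Answer: 80

Derivation:
Executing turtle program step by step:
Start: pos=(0,0), heading=0, pen down
BK 10: (0,0) -> (-10,0) [heading=0, draw]
LT 120: heading 0 -> 120
PD: pen down
FD 12: (-10,0) -> (-16,10.392) [heading=120, draw]
FD 6: (-16,10.392) -> (-19,15.588) [heading=120, draw]
LT 150: heading 120 -> 270
PD: pen down
LT 30: heading 270 -> 300
FD 20: (-19,15.588) -> (-9,-1.732) [heading=300, draw]
FD 11: (-9,-1.732) -> (-3.5,-11.258) [heading=300, draw]
LT 320: heading 300 -> 260
FD 6: (-3.5,-11.258) -> (-4.542,-17.167) [heading=260, draw]
FD 15: (-4.542,-17.167) -> (-7.147,-31.939) [heading=260, draw]
Final: pos=(-7.147,-31.939), heading=260, 7 segment(s) drawn

Segment lengths:
  seg 1: (0,0) -> (-10,0), length = 10
  seg 2: (-10,0) -> (-16,10.392), length = 12
  seg 3: (-16,10.392) -> (-19,15.588), length = 6
  seg 4: (-19,15.588) -> (-9,-1.732), length = 20
  seg 5: (-9,-1.732) -> (-3.5,-11.258), length = 11
  seg 6: (-3.5,-11.258) -> (-4.542,-17.167), length = 6
  seg 7: (-4.542,-17.167) -> (-7.147,-31.939), length = 15
Total = 80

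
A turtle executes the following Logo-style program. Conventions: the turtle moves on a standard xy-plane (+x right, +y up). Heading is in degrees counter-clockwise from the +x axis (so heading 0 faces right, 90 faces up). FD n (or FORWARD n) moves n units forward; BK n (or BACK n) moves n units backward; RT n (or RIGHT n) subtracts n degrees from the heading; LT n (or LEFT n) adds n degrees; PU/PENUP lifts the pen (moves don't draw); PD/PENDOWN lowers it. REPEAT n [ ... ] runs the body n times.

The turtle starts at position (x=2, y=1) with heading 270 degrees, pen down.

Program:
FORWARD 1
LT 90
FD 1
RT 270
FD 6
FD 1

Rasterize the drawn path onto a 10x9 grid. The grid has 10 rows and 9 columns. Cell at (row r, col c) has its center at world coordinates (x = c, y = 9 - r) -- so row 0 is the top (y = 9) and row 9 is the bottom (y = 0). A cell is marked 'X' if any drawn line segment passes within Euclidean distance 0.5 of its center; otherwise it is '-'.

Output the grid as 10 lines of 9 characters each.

Segment 0: (2,1) -> (2,0)
Segment 1: (2,0) -> (3,-0)
Segment 2: (3,-0) -> (3,6)
Segment 3: (3,6) -> (3,7)

Answer: ---------
---------
---X-----
---X-----
---X-----
---X-----
---X-----
---X-----
--XX-----
--XX-----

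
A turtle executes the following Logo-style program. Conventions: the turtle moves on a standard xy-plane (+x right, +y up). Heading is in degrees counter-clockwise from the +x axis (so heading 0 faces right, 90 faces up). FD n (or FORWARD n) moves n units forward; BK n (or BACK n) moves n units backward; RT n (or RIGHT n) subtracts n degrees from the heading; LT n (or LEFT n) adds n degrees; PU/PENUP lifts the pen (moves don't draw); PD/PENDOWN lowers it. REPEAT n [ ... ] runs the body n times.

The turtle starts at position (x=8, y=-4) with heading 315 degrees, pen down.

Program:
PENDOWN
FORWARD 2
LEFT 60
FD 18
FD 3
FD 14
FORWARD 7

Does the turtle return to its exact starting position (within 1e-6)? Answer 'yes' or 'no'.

Executing turtle program step by step:
Start: pos=(8,-4), heading=315, pen down
PD: pen down
FD 2: (8,-4) -> (9.414,-5.414) [heading=315, draw]
LT 60: heading 315 -> 15
FD 18: (9.414,-5.414) -> (26.801,-0.755) [heading=15, draw]
FD 3: (26.801,-0.755) -> (29.699,0.021) [heading=15, draw]
FD 14: (29.699,0.021) -> (43.222,3.644) [heading=15, draw]
FD 7: (43.222,3.644) -> (49.983,5.456) [heading=15, draw]
Final: pos=(49.983,5.456), heading=15, 5 segment(s) drawn

Start position: (8, -4)
Final position: (49.983, 5.456)
Distance = 43.035; >= 1e-6 -> NOT closed

Answer: no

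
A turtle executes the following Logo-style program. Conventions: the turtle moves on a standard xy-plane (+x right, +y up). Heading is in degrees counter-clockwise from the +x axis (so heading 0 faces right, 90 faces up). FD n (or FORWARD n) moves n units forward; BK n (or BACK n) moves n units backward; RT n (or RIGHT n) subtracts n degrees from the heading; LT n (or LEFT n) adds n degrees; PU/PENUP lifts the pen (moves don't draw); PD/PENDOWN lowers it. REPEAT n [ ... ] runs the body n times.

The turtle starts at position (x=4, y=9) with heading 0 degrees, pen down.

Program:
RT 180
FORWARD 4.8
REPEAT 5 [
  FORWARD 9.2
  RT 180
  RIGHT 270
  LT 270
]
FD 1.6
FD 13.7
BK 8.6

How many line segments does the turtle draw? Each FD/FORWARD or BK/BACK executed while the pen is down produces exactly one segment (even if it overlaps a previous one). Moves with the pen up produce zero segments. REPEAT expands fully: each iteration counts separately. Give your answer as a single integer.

Answer: 9

Derivation:
Executing turtle program step by step:
Start: pos=(4,9), heading=0, pen down
RT 180: heading 0 -> 180
FD 4.8: (4,9) -> (-0.8,9) [heading=180, draw]
REPEAT 5 [
  -- iteration 1/5 --
  FD 9.2: (-0.8,9) -> (-10,9) [heading=180, draw]
  RT 180: heading 180 -> 0
  RT 270: heading 0 -> 90
  LT 270: heading 90 -> 0
  -- iteration 2/5 --
  FD 9.2: (-10,9) -> (-0.8,9) [heading=0, draw]
  RT 180: heading 0 -> 180
  RT 270: heading 180 -> 270
  LT 270: heading 270 -> 180
  -- iteration 3/5 --
  FD 9.2: (-0.8,9) -> (-10,9) [heading=180, draw]
  RT 180: heading 180 -> 0
  RT 270: heading 0 -> 90
  LT 270: heading 90 -> 0
  -- iteration 4/5 --
  FD 9.2: (-10,9) -> (-0.8,9) [heading=0, draw]
  RT 180: heading 0 -> 180
  RT 270: heading 180 -> 270
  LT 270: heading 270 -> 180
  -- iteration 5/5 --
  FD 9.2: (-0.8,9) -> (-10,9) [heading=180, draw]
  RT 180: heading 180 -> 0
  RT 270: heading 0 -> 90
  LT 270: heading 90 -> 0
]
FD 1.6: (-10,9) -> (-8.4,9) [heading=0, draw]
FD 13.7: (-8.4,9) -> (5.3,9) [heading=0, draw]
BK 8.6: (5.3,9) -> (-3.3,9) [heading=0, draw]
Final: pos=(-3.3,9), heading=0, 9 segment(s) drawn
Segments drawn: 9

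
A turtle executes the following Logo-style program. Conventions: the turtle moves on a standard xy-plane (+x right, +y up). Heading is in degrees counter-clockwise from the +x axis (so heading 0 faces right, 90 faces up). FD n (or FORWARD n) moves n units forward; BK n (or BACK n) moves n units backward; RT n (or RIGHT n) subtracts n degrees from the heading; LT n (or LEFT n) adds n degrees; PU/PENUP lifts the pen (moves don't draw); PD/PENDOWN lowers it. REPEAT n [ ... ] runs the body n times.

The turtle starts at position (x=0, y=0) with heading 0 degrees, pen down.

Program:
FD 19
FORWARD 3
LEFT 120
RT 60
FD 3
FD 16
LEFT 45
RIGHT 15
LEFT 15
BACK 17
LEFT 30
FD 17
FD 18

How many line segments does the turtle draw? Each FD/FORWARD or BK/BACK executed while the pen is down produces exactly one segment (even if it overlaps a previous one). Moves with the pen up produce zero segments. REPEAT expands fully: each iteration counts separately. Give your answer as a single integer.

Answer: 7

Derivation:
Executing turtle program step by step:
Start: pos=(0,0), heading=0, pen down
FD 19: (0,0) -> (19,0) [heading=0, draw]
FD 3: (19,0) -> (22,0) [heading=0, draw]
LT 120: heading 0 -> 120
RT 60: heading 120 -> 60
FD 3: (22,0) -> (23.5,2.598) [heading=60, draw]
FD 16: (23.5,2.598) -> (31.5,16.454) [heading=60, draw]
LT 45: heading 60 -> 105
RT 15: heading 105 -> 90
LT 15: heading 90 -> 105
BK 17: (31.5,16.454) -> (35.9,0.034) [heading=105, draw]
LT 30: heading 105 -> 135
FD 17: (35.9,0.034) -> (23.879,12.055) [heading=135, draw]
FD 18: (23.879,12.055) -> (11.151,24.782) [heading=135, draw]
Final: pos=(11.151,24.782), heading=135, 7 segment(s) drawn
Segments drawn: 7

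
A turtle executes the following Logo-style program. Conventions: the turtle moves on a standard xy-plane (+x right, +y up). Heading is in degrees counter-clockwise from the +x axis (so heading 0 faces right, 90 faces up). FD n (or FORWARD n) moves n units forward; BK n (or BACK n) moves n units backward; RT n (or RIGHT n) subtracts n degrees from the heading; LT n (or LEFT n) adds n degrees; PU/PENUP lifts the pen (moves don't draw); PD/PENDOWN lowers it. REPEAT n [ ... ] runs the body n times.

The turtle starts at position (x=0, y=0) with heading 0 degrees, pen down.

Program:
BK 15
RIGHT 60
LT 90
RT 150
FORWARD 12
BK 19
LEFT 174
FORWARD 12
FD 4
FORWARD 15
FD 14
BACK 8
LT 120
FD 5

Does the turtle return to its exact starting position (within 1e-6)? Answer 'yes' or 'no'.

Answer: no

Derivation:
Executing turtle program step by step:
Start: pos=(0,0), heading=0, pen down
BK 15: (0,0) -> (-15,0) [heading=0, draw]
RT 60: heading 0 -> 300
LT 90: heading 300 -> 30
RT 150: heading 30 -> 240
FD 12: (-15,0) -> (-21,-10.392) [heading=240, draw]
BK 19: (-21,-10.392) -> (-11.5,6.062) [heading=240, draw]
LT 174: heading 240 -> 54
FD 12: (-11.5,6.062) -> (-4.447,15.77) [heading=54, draw]
FD 4: (-4.447,15.77) -> (-2.095,19.006) [heading=54, draw]
FD 15: (-2.095,19.006) -> (6.721,31.142) [heading=54, draw]
FD 14: (6.721,31.142) -> (14.95,42.468) [heading=54, draw]
BK 8: (14.95,42.468) -> (10.248,35.996) [heading=54, draw]
LT 120: heading 54 -> 174
FD 5: (10.248,35.996) -> (5.275,36.518) [heading=174, draw]
Final: pos=(5.275,36.518), heading=174, 9 segment(s) drawn

Start position: (0, 0)
Final position: (5.275, 36.518)
Distance = 36.898; >= 1e-6 -> NOT closed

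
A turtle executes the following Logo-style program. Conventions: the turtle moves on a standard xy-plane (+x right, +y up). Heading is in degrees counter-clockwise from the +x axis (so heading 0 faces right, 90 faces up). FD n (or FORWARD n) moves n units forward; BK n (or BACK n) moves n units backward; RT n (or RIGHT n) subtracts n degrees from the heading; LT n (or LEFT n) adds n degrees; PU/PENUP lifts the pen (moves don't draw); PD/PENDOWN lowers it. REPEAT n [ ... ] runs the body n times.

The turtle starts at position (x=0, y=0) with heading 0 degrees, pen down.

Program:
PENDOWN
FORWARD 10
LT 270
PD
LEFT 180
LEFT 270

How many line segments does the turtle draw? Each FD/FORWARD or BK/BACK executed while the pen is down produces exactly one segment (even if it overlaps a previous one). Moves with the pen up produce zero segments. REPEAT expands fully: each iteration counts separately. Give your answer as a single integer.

Answer: 1

Derivation:
Executing turtle program step by step:
Start: pos=(0,0), heading=0, pen down
PD: pen down
FD 10: (0,0) -> (10,0) [heading=0, draw]
LT 270: heading 0 -> 270
PD: pen down
LT 180: heading 270 -> 90
LT 270: heading 90 -> 0
Final: pos=(10,0), heading=0, 1 segment(s) drawn
Segments drawn: 1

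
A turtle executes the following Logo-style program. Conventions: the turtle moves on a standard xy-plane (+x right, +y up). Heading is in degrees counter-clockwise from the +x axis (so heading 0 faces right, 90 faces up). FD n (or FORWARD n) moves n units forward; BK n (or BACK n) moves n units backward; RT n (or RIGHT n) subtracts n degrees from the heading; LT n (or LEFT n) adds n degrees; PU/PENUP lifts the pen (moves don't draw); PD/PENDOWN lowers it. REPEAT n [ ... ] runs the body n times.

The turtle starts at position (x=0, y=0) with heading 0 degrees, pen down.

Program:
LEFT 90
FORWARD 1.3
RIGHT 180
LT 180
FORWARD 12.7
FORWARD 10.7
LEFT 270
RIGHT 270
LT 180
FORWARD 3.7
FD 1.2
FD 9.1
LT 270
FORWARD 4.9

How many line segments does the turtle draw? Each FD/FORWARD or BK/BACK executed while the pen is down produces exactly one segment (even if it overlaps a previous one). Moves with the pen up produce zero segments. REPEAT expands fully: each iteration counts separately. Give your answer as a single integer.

Executing turtle program step by step:
Start: pos=(0,0), heading=0, pen down
LT 90: heading 0 -> 90
FD 1.3: (0,0) -> (0,1.3) [heading=90, draw]
RT 180: heading 90 -> 270
LT 180: heading 270 -> 90
FD 12.7: (0,1.3) -> (0,14) [heading=90, draw]
FD 10.7: (0,14) -> (0,24.7) [heading=90, draw]
LT 270: heading 90 -> 0
RT 270: heading 0 -> 90
LT 180: heading 90 -> 270
FD 3.7: (0,24.7) -> (0,21) [heading=270, draw]
FD 1.2: (0,21) -> (0,19.8) [heading=270, draw]
FD 9.1: (0,19.8) -> (0,10.7) [heading=270, draw]
LT 270: heading 270 -> 180
FD 4.9: (0,10.7) -> (-4.9,10.7) [heading=180, draw]
Final: pos=(-4.9,10.7), heading=180, 7 segment(s) drawn
Segments drawn: 7

Answer: 7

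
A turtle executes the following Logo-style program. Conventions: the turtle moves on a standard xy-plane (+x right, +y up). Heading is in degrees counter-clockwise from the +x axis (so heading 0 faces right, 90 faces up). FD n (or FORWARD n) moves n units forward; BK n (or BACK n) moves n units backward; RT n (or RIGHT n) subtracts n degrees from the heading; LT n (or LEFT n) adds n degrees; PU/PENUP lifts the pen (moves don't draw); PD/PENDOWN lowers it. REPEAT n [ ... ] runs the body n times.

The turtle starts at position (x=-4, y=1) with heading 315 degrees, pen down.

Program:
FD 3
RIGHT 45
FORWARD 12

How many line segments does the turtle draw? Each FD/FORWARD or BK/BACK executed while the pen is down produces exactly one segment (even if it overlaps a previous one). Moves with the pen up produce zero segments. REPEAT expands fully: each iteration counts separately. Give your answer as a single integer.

Executing turtle program step by step:
Start: pos=(-4,1), heading=315, pen down
FD 3: (-4,1) -> (-1.879,-1.121) [heading=315, draw]
RT 45: heading 315 -> 270
FD 12: (-1.879,-1.121) -> (-1.879,-13.121) [heading=270, draw]
Final: pos=(-1.879,-13.121), heading=270, 2 segment(s) drawn
Segments drawn: 2

Answer: 2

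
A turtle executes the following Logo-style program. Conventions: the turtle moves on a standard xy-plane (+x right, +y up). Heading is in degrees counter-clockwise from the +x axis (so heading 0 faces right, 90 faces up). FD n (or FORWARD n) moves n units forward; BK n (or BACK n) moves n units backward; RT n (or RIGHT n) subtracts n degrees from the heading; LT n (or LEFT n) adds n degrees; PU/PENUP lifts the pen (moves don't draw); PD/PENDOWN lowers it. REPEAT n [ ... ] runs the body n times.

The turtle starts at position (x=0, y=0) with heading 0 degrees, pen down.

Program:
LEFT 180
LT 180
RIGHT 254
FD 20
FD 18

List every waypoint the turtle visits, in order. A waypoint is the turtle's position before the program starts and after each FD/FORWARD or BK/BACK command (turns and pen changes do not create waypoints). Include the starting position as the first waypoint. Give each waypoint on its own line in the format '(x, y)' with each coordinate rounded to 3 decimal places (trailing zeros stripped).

Answer: (0, 0)
(-5.513, 19.225)
(-10.474, 36.528)

Derivation:
Executing turtle program step by step:
Start: pos=(0,0), heading=0, pen down
LT 180: heading 0 -> 180
LT 180: heading 180 -> 0
RT 254: heading 0 -> 106
FD 20: (0,0) -> (-5.513,19.225) [heading=106, draw]
FD 18: (-5.513,19.225) -> (-10.474,36.528) [heading=106, draw]
Final: pos=(-10.474,36.528), heading=106, 2 segment(s) drawn
Waypoints (3 total):
(0, 0)
(-5.513, 19.225)
(-10.474, 36.528)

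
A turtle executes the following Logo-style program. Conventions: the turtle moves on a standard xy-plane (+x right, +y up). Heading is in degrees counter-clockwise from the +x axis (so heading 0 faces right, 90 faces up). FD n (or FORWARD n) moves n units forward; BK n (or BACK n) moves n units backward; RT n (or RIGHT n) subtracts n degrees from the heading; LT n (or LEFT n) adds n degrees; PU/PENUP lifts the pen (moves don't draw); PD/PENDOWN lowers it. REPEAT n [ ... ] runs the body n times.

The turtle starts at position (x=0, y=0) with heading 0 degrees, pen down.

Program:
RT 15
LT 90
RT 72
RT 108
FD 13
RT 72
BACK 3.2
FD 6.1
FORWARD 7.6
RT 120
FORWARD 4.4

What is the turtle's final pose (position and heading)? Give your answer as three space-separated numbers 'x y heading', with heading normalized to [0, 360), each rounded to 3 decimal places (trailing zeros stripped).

Answer: -11.853 -9.186 63

Derivation:
Executing turtle program step by step:
Start: pos=(0,0), heading=0, pen down
RT 15: heading 0 -> 345
LT 90: heading 345 -> 75
RT 72: heading 75 -> 3
RT 108: heading 3 -> 255
FD 13: (0,0) -> (-3.365,-12.557) [heading=255, draw]
RT 72: heading 255 -> 183
BK 3.2: (-3.365,-12.557) -> (-0.169,-12.39) [heading=183, draw]
FD 6.1: (-0.169,-12.39) -> (-6.261,-12.709) [heading=183, draw]
FD 7.6: (-6.261,-12.709) -> (-13.85,-13.107) [heading=183, draw]
RT 120: heading 183 -> 63
FD 4.4: (-13.85,-13.107) -> (-11.853,-9.186) [heading=63, draw]
Final: pos=(-11.853,-9.186), heading=63, 5 segment(s) drawn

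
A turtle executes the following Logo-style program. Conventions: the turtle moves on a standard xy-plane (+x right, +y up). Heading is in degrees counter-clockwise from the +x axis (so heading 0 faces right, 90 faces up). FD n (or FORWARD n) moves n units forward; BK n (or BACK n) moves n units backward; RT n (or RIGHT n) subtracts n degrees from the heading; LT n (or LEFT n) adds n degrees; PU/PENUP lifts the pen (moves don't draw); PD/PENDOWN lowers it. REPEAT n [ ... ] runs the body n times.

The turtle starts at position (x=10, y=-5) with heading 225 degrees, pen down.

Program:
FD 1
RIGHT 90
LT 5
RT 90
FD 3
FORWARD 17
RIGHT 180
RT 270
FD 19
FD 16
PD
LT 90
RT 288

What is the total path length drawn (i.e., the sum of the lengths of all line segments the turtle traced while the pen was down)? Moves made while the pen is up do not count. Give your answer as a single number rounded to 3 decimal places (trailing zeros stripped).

Answer: 56

Derivation:
Executing turtle program step by step:
Start: pos=(10,-5), heading=225, pen down
FD 1: (10,-5) -> (9.293,-5.707) [heading=225, draw]
RT 90: heading 225 -> 135
LT 5: heading 135 -> 140
RT 90: heading 140 -> 50
FD 3: (9.293,-5.707) -> (11.221,-3.409) [heading=50, draw]
FD 17: (11.221,-3.409) -> (22.149,9.614) [heading=50, draw]
RT 180: heading 50 -> 230
RT 270: heading 230 -> 320
FD 19: (22.149,9.614) -> (36.703,-2.599) [heading=320, draw]
FD 16: (36.703,-2.599) -> (48.96,-12.884) [heading=320, draw]
PD: pen down
LT 90: heading 320 -> 50
RT 288: heading 50 -> 122
Final: pos=(48.96,-12.884), heading=122, 5 segment(s) drawn

Segment lengths:
  seg 1: (10,-5) -> (9.293,-5.707), length = 1
  seg 2: (9.293,-5.707) -> (11.221,-3.409), length = 3
  seg 3: (11.221,-3.409) -> (22.149,9.614), length = 17
  seg 4: (22.149,9.614) -> (36.703,-2.599), length = 19
  seg 5: (36.703,-2.599) -> (48.96,-12.884), length = 16
Total = 56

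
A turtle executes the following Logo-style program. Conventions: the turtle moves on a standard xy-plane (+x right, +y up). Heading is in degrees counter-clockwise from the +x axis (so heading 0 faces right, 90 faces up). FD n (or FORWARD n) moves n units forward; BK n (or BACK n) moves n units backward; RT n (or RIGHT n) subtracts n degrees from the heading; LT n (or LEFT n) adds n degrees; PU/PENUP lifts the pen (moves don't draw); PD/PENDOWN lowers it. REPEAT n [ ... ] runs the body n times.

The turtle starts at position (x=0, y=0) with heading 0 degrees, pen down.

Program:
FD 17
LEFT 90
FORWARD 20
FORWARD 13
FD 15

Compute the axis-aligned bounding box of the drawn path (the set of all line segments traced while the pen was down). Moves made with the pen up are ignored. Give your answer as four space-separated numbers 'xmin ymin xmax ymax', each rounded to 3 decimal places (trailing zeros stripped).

Executing turtle program step by step:
Start: pos=(0,0), heading=0, pen down
FD 17: (0,0) -> (17,0) [heading=0, draw]
LT 90: heading 0 -> 90
FD 20: (17,0) -> (17,20) [heading=90, draw]
FD 13: (17,20) -> (17,33) [heading=90, draw]
FD 15: (17,33) -> (17,48) [heading=90, draw]
Final: pos=(17,48), heading=90, 4 segment(s) drawn

Segment endpoints: x in {0, 17}, y in {0, 20, 33, 48}
xmin=0, ymin=0, xmax=17, ymax=48

Answer: 0 0 17 48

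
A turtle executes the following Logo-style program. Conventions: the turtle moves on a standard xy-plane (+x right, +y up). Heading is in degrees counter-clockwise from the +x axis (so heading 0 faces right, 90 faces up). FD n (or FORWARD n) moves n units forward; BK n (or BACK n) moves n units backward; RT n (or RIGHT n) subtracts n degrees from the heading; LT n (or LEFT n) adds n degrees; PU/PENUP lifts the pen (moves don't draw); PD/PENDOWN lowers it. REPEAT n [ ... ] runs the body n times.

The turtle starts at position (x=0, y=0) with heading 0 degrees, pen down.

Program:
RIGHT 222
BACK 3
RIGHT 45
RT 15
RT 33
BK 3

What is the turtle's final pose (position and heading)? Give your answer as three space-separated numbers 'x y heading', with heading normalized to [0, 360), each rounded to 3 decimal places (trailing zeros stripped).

Executing turtle program step by step:
Start: pos=(0,0), heading=0, pen down
RT 222: heading 0 -> 138
BK 3: (0,0) -> (2.229,-2.007) [heading=138, draw]
RT 45: heading 138 -> 93
RT 15: heading 93 -> 78
RT 33: heading 78 -> 45
BK 3: (2.229,-2.007) -> (0.108,-4.129) [heading=45, draw]
Final: pos=(0.108,-4.129), heading=45, 2 segment(s) drawn

Answer: 0.108 -4.129 45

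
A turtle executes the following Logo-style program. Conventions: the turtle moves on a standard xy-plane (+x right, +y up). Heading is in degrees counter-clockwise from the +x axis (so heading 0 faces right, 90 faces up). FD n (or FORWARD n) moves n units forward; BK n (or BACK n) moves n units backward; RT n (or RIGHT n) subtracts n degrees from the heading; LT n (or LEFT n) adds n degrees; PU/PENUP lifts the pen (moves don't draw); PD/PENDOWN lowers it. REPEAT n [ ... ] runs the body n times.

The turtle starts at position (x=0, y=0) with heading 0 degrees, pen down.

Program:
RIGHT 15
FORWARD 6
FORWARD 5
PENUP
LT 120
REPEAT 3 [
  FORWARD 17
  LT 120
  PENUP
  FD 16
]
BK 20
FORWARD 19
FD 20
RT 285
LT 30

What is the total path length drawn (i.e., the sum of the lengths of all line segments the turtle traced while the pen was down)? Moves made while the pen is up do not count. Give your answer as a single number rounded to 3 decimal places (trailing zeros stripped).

Executing turtle program step by step:
Start: pos=(0,0), heading=0, pen down
RT 15: heading 0 -> 345
FD 6: (0,0) -> (5.796,-1.553) [heading=345, draw]
FD 5: (5.796,-1.553) -> (10.625,-2.847) [heading=345, draw]
PU: pen up
LT 120: heading 345 -> 105
REPEAT 3 [
  -- iteration 1/3 --
  FD 17: (10.625,-2.847) -> (6.225,13.574) [heading=105, move]
  LT 120: heading 105 -> 225
  PU: pen up
  FD 16: (6.225,13.574) -> (-5.088,2.26) [heading=225, move]
  -- iteration 2/3 --
  FD 17: (-5.088,2.26) -> (-17.109,-9.761) [heading=225, move]
  LT 120: heading 225 -> 345
  PU: pen up
  FD 16: (-17.109,-9.761) -> (-1.654,-13.902) [heading=345, move]
  -- iteration 3/3 --
  FD 17: (-1.654,-13.902) -> (14.766,-18.302) [heading=345, move]
  LT 120: heading 345 -> 105
  PU: pen up
  FD 16: (14.766,-18.302) -> (10.625,-2.847) [heading=105, move]
]
BK 20: (10.625,-2.847) -> (15.802,-22.166) [heading=105, move]
FD 19: (15.802,-22.166) -> (10.884,-3.813) [heading=105, move]
FD 20: (10.884,-3.813) -> (5.708,15.506) [heading=105, move]
RT 285: heading 105 -> 180
LT 30: heading 180 -> 210
Final: pos=(5.708,15.506), heading=210, 2 segment(s) drawn

Segment lengths:
  seg 1: (0,0) -> (5.796,-1.553), length = 6
  seg 2: (5.796,-1.553) -> (10.625,-2.847), length = 5
Total = 11

Answer: 11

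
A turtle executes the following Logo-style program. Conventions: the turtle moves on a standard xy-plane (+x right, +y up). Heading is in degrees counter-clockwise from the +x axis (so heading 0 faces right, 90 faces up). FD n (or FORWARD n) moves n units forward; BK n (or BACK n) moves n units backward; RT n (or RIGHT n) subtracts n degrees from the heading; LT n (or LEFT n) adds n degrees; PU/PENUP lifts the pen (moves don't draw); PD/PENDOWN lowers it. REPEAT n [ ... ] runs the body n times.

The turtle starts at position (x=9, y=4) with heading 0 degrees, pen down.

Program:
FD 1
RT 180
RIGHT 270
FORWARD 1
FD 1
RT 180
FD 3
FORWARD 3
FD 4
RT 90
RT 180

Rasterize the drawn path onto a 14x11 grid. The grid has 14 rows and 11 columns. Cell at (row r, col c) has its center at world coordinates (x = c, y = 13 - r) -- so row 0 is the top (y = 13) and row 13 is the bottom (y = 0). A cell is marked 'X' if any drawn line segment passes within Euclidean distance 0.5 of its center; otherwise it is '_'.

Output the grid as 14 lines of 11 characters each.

Answer: ___________
__________X
__________X
__________X
__________X
__________X
__________X
__________X
__________X
_________XX
__________X
__________X
___________
___________

Derivation:
Segment 0: (9,4) -> (10,4)
Segment 1: (10,4) -> (10,3)
Segment 2: (10,3) -> (10,2)
Segment 3: (10,2) -> (10,5)
Segment 4: (10,5) -> (10,8)
Segment 5: (10,8) -> (10,12)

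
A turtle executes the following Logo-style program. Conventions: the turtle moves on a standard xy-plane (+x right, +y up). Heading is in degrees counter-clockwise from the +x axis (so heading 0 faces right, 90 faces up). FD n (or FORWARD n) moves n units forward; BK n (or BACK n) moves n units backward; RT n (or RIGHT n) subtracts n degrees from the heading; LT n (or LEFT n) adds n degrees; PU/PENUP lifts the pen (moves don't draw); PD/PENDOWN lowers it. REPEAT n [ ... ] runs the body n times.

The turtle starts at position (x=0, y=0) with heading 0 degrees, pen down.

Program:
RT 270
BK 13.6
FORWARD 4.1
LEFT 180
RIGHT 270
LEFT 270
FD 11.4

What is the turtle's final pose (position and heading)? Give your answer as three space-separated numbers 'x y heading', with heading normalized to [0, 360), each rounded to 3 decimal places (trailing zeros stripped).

Answer: 0 -20.9 270

Derivation:
Executing turtle program step by step:
Start: pos=(0,0), heading=0, pen down
RT 270: heading 0 -> 90
BK 13.6: (0,0) -> (0,-13.6) [heading=90, draw]
FD 4.1: (0,-13.6) -> (0,-9.5) [heading=90, draw]
LT 180: heading 90 -> 270
RT 270: heading 270 -> 0
LT 270: heading 0 -> 270
FD 11.4: (0,-9.5) -> (0,-20.9) [heading=270, draw]
Final: pos=(0,-20.9), heading=270, 3 segment(s) drawn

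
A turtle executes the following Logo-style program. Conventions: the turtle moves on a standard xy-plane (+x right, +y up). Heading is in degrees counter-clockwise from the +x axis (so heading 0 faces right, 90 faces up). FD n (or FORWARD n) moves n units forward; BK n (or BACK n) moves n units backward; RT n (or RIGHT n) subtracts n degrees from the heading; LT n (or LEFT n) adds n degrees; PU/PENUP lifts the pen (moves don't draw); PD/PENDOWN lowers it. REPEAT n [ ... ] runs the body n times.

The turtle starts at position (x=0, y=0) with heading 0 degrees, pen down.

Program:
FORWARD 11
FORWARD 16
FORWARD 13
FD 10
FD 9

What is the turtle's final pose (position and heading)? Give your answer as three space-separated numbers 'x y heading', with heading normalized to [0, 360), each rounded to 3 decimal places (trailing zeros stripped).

Executing turtle program step by step:
Start: pos=(0,0), heading=0, pen down
FD 11: (0,0) -> (11,0) [heading=0, draw]
FD 16: (11,0) -> (27,0) [heading=0, draw]
FD 13: (27,0) -> (40,0) [heading=0, draw]
FD 10: (40,0) -> (50,0) [heading=0, draw]
FD 9: (50,0) -> (59,0) [heading=0, draw]
Final: pos=(59,0), heading=0, 5 segment(s) drawn

Answer: 59 0 0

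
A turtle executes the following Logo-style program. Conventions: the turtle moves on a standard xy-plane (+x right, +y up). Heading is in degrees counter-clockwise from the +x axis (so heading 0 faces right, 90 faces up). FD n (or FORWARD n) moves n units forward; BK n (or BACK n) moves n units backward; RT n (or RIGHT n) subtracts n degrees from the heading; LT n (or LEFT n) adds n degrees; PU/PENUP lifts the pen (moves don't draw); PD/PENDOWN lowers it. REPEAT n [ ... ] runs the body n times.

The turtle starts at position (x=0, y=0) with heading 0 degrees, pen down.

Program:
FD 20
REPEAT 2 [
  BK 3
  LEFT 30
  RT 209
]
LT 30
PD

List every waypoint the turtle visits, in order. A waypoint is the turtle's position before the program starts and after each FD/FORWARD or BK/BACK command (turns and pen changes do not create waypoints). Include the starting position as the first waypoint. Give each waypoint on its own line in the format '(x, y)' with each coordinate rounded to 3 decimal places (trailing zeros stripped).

Answer: (0, 0)
(20, 0)
(17, 0)
(20, 0.052)

Derivation:
Executing turtle program step by step:
Start: pos=(0,0), heading=0, pen down
FD 20: (0,0) -> (20,0) [heading=0, draw]
REPEAT 2 [
  -- iteration 1/2 --
  BK 3: (20,0) -> (17,0) [heading=0, draw]
  LT 30: heading 0 -> 30
  RT 209: heading 30 -> 181
  -- iteration 2/2 --
  BK 3: (17,0) -> (20,0.052) [heading=181, draw]
  LT 30: heading 181 -> 211
  RT 209: heading 211 -> 2
]
LT 30: heading 2 -> 32
PD: pen down
Final: pos=(20,0.052), heading=32, 3 segment(s) drawn
Waypoints (4 total):
(0, 0)
(20, 0)
(17, 0)
(20, 0.052)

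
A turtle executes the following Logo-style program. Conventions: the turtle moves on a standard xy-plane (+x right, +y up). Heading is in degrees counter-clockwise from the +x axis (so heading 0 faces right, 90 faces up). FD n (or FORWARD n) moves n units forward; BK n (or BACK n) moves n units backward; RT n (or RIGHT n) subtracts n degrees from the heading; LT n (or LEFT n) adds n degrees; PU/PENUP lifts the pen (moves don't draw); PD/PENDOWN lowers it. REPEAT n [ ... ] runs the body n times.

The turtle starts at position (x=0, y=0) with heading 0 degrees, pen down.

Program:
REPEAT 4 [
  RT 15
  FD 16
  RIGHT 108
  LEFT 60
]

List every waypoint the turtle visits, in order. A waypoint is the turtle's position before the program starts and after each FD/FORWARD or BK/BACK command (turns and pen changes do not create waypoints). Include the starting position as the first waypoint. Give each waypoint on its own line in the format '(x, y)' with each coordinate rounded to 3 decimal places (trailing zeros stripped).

Answer: (0, 0)
(15.455, -4.141)
(18.781, -19.791)
(6.347, -29.861)
(-8.27, -23.353)

Derivation:
Executing turtle program step by step:
Start: pos=(0,0), heading=0, pen down
REPEAT 4 [
  -- iteration 1/4 --
  RT 15: heading 0 -> 345
  FD 16: (0,0) -> (15.455,-4.141) [heading=345, draw]
  RT 108: heading 345 -> 237
  LT 60: heading 237 -> 297
  -- iteration 2/4 --
  RT 15: heading 297 -> 282
  FD 16: (15.455,-4.141) -> (18.781,-19.791) [heading=282, draw]
  RT 108: heading 282 -> 174
  LT 60: heading 174 -> 234
  -- iteration 3/4 --
  RT 15: heading 234 -> 219
  FD 16: (18.781,-19.791) -> (6.347,-29.861) [heading=219, draw]
  RT 108: heading 219 -> 111
  LT 60: heading 111 -> 171
  -- iteration 4/4 --
  RT 15: heading 171 -> 156
  FD 16: (6.347,-29.861) -> (-8.27,-23.353) [heading=156, draw]
  RT 108: heading 156 -> 48
  LT 60: heading 48 -> 108
]
Final: pos=(-8.27,-23.353), heading=108, 4 segment(s) drawn
Waypoints (5 total):
(0, 0)
(15.455, -4.141)
(18.781, -19.791)
(6.347, -29.861)
(-8.27, -23.353)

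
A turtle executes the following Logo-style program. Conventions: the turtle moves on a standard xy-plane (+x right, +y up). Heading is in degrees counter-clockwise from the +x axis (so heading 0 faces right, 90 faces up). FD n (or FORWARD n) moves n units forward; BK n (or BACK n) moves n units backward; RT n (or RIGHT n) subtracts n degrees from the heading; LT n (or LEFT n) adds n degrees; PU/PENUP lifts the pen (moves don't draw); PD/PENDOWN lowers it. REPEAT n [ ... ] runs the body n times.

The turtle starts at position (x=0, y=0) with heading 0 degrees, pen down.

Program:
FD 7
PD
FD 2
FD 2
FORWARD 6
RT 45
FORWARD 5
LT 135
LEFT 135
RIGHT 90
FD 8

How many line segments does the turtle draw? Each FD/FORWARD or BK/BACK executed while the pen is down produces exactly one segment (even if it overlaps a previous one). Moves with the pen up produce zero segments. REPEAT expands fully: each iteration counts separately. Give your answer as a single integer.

Executing turtle program step by step:
Start: pos=(0,0), heading=0, pen down
FD 7: (0,0) -> (7,0) [heading=0, draw]
PD: pen down
FD 2: (7,0) -> (9,0) [heading=0, draw]
FD 2: (9,0) -> (11,0) [heading=0, draw]
FD 6: (11,0) -> (17,0) [heading=0, draw]
RT 45: heading 0 -> 315
FD 5: (17,0) -> (20.536,-3.536) [heading=315, draw]
LT 135: heading 315 -> 90
LT 135: heading 90 -> 225
RT 90: heading 225 -> 135
FD 8: (20.536,-3.536) -> (14.879,2.121) [heading=135, draw]
Final: pos=(14.879,2.121), heading=135, 6 segment(s) drawn
Segments drawn: 6

Answer: 6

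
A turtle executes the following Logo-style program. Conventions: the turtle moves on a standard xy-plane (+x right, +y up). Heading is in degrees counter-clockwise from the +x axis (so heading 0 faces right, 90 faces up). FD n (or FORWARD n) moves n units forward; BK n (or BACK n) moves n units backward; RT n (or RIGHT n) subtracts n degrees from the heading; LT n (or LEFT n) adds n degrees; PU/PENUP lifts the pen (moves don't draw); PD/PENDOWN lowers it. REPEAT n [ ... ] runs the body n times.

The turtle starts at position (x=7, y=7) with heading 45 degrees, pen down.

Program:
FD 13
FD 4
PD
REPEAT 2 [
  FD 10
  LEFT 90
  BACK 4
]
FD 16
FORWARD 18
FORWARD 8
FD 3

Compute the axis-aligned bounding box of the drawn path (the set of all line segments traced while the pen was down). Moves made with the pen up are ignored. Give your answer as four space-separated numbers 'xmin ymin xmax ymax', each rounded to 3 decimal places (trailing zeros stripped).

Answer: -7.142 1.343 28.92 33.163

Derivation:
Executing turtle program step by step:
Start: pos=(7,7), heading=45, pen down
FD 13: (7,7) -> (16.192,16.192) [heading=45, draw]
FD 4: (16.192,16.192) -> (19.021,19.021) [heading=45, draw]
PD: pen down
REPEAT 2 [
  -- iteration 1/2 --
  FD 10: (19.021,19.021) -> (26.092,26.092) [heading=45, draw]
  LT 90: heading 45 -> 135
  BK 4: (26.092,26.092) -> (28.92,23.263) [heading=135, draw]
  -- iteration 2/2 --
  FD 10: (28.92,23.263) -> (21.849,30.335) [heading=135, draw]
  LT 90: heading 135 -> 225
  BK 4: (21.849,30.335) -> (24.678,33.163) [heading=225, draw]
]
FD 16: (24.678,33.163) -> (13.364,21.849) [heading=225, draw]
FD 18: (13.364,21.849) -> (0.636,9.121) [heading=225, draw]
FD 8: (0.636,9.121) -> (-5.021,3.464) [heading=225, draw]
FD 3: (-5.021,3.464) -> (-7.142,1.343) [heading=225, draw]
Final: pos=(-7.142,1.343), heading=225, 10 segment(s) drawn

Segment endpoints: x in {-7.142, -5.021, 0.636, 7, 13.364, 16.192, 19.021, 21.849, 24.678, 26.092, 28.92}, y in {1.343, 3.464, 7, 9.121, 16.192, 19.021, 21.849, 23.263, 26.092, 30.335, 33.163}
xmin=-7.142, ymin=1.343, xmax=28.92, ymax=33.163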